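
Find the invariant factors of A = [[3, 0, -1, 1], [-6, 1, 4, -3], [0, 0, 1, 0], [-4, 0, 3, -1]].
x - 1, (x - 1)^3

The Jordan structure of A has elementary divisors (x - 1)^3, (x - 1). Arranging the block sizes at each eigenvalue in decreasing order and taking row products gives the invariant factors.

Invariant factors (smallest first, each dividing the next): x - 1, (x - 1)^3.

Check: the last factor (x - 1)^3 is the minimal polynomial, and the product (x - 1)^4 is the characteristic polynomial.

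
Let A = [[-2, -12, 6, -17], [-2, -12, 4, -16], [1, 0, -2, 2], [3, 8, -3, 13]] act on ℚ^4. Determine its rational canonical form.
The invariant factors of A (the non-unit diagonal entries of the Smith normal form of xI - A over ℚ[x]) are (x + 3)(x^3 - x + 4), each dividing the next. The characteristic polynomial is their product, (x + 3)(x^3 - x + 4).

The rational canonical form is the block-diagonal matrix of companion matrices C(f_i):
R = [[0, 0, 0, -12], [1, 0, 0, -1], [0, 1, 0, 1], [0, 0, 1, -3]].

Note the characteristic polynomial does not split into linear factors over ℚ, so A has no Jordan form over ℚ; the rational canonical form exists over any field.

R = [[0, 0, 0, -12], [1, 0, 0, -1], [0, 1, 0, 1], [0, 0, 1, -3]]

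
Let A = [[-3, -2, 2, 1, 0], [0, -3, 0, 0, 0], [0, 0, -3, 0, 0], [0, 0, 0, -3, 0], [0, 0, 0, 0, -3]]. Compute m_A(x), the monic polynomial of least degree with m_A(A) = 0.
m_A(x) = (x + 3)^2

The characteristic polynomial factors as (x + 3)^5. The minimal polynomial is ∏(x - λ)^{k_λ} where k_λ is the size of the largest Jordan block at λ.

For λ = -3: rank(A + 3I) = 1, and the largest Jordan block has size 2 (the smallest k with rank((A + 3I)^k) = rank((A + 3I)^(k+1))).

So m_A(x) = (x + 3)^2.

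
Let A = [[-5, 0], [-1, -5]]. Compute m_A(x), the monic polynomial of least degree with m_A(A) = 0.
m_A(x) = (x + 5)^2

The characteristic polynomial factors as (x + 5)^2. The minimal polynomial is ∏(x - λ)^{k_λ} where k_λ is the size of the largest Jordan block at λ.

For λ = -5: rank(A + 5I) = 1, and the largest Jordan block has size 2 (the smallest k with rank((A + 5I)^k) = rank((A + 5I)^(k+1))).

So m_A(x) = (x + 5)^2.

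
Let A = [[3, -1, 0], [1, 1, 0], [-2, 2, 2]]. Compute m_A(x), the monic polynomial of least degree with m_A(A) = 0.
The characteristic polynomial factors as (x - 2)^3. The minimal polynomial is ∏(x - λ)^{k_λ} where k_λ is the size of the largest Jordan block at λ.

For λ = 2: rank(A - 2I) = 1, and the largest Jordan block has size 2 (the smallest k with rank((A - 2I)^k) = rank((A - 2I)^(k+1))).

So m_A(x) = (x - 2)^2.

m_A(x) = (x - 2)^2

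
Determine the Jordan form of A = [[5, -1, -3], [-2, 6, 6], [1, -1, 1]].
J = [[4, 1, 0], [0, 4, 0], [0, 0, 4]]

The characteristic polynomial is det(xI - A) = (x - 4)^3, so the eigenvalues are 4 (algebraic multiplicity 3).

For λ = 4: rank(A - 4I) = 1, rank((A - 4I)^2) = 0. The eigenspace has dimension 3 - 1 = 2, so there are 2 Jordan blocks; the rank sequence gives block sizes [2, 1].

Assembling the blocks gives the Jordan form J above.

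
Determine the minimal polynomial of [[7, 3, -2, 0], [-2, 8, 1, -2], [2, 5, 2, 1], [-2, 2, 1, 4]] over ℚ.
The characteristic polynomial factors as (x - 6)^3(x - 3). The minimal polynomial is ∏(x - λ)^{k_λ} where k_λ is the size of the largest Jordan block at λ.

For λ = 3: rank(A - 3I) = 3, and the largest Jordan block has size 1 (the smallest k with rank((A - 3I)^k) = rank((A - 3I)^(k+1))).
For λ = 6: rank(A - 6I) = 3, and the largest Jordan block has size 3 (the smallest k with rank((A - 6I)^k) = rank((A - 6I)^(k+1))).

So m_A(x) = (x - 6)^3(x - 3).

m_A(x) = (x - 6)^3(x - 3)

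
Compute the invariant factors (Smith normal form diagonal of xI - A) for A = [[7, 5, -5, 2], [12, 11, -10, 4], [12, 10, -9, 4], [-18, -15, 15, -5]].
x - 1, x - 1, (x - 1)^2

The Jordan structure of A has elementary divisors (x - 1)^2, (x - 1), (x - 1). Arranging the block sizes at each eigenvalue in decreasing order and taking row products gives the invariant factors.

Invariant factors (smallest first, each dividing the next): x - 1, x - 1, (x - 1)^2.

Check: the last factor (x - 1)^2 is the minimal polynomial, and the product (x - 1)^4 is the characteristic polynomial.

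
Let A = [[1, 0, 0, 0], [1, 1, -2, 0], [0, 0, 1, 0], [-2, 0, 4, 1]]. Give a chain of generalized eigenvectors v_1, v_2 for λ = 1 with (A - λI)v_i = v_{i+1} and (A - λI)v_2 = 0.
We seek v_1 ∈ ker((A - I)^2) \ ker(A - I), then set v_{i+1} = (A - I) v_i.

One such chain is v_1 = [[1, 1, 0, 2]]^T, v_2 = [[0, 1, 0, -2]]^T. Check: (A - I) v_2 = [[0, 0, 0, 0]]^T = 0.

v_1 = [[1, 1, 0, 2]]^T, v_2 = [[0, 1, 0, -2]]^T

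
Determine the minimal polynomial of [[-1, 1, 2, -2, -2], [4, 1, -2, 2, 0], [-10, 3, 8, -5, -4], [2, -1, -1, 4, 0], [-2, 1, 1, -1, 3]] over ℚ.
m_A(x) = (x - 3)^2

The characteristic polynomial factors as (x - 3)^5. The minimal polynomial is ∏(x - λ)^{k_λ} where k_λ is the size of the largest Jordan block at λ.

For λ = 3: rank(A - 3I) = 2, and the largest Jordan block has size 2 (the smallest k with rank((A - 3I)^k) = rank((A - 3I)^(k+1))).

So m_A(x) = (x - 3)^2.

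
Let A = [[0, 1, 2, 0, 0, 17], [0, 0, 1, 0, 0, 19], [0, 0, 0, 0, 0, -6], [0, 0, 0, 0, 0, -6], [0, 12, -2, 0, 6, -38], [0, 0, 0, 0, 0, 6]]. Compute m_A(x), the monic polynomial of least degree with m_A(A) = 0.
The characteristic polynomial factors as x^4(x - 6)^2. The minimal polynomial is ∏(x - λ)^{k_λ} where k_λ is the size of the largest Jordan block at λ.

For λ = 0: rank(A) = 4, and the largest Jordan block has size 3 (the smallest k with rank(A^k) = rank(A^(k+1))).
For λ = 6: rank(A - 6I) = 4, and the largest Jordan block has size 1 (the smallest k with rank((A - 6I)^k) = rank((A - 6I)^(k+1))).

So m_A(x) = x^3(x - 6).

m_A(x) = x^3(x - 6)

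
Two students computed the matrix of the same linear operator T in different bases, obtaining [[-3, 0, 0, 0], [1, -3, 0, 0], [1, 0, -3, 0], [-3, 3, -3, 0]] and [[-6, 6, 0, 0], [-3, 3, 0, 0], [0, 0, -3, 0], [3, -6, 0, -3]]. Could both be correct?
Both have characteristic polynomial x(x + 3)^3, but the minimal polynomial of A is x(x + 3)^2 while the minimal polynomial of B is x(x + 3). The minimal polynomial is a similarity invariant, so A and B are not similar.

No.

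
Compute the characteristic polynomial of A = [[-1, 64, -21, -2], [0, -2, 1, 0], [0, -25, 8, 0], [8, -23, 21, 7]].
χ_A(x) = (x - 3)^4

xI - A = [[x + 1, -64, 21, 2], [0, x + 2, -1, 0], [0, 25, x - 8, 0], [-8, 23, -21, x - 7]].

Expanding det(xI - A) along the first row:
det(xI - A) = + (x + 1)·det([[x + 2, -1, 0], [25, x - 8, 0], [23, -21, x - 7]]) - (-64)·det([[0, -1, 0], [0, x - 8, 0], [-8, -21, x - 7]]) + (21)·det([[0, x + 2, 0], [0, 25, 0], [-8, 23, x - 7]]) - (2)·det([[0, x + 2, -1], [0, 25, x - 8], [-8, 23, -21]]).

Evaluating gives χ_A(x) = x^4 - 12x^3 + 54x^2 - 108x + 81 = (x - 3)^4.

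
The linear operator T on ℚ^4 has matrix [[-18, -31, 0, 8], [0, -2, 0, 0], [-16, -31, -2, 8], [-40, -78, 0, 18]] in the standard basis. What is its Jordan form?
J = [[-2, 1, 0, 0], [0, -2, 0, 0], [0, 0, -2, 0], [0, 0, 0, 2]]

The characteristic polynomial is det(xI - A) = (x - 2)(x + 2)^3, so the eigenvalues are -2 (algebraic multiplicity 3), 2 (algebraic multiplicity 1).

For λ = -2: rank(A + 2I) = 2, rank((A + 2I)^2) = 1. The eigenspace has dimension 4 - 2 = 2, so there are 2 Jordan blocks; the rank sequence gives block sizes [2, 1].

For λ = 2: algebraic multiplicity 1 gives one 1×1 block.

Assembling the blocks gives the Jordan form J above.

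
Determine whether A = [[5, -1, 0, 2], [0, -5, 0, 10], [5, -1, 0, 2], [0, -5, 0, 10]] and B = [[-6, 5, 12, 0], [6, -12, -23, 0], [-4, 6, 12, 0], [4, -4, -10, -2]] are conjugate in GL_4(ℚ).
trace(A) = 10 but trace(B) = -8. The trace is a similarity invariant, so A and B are not similar.

No.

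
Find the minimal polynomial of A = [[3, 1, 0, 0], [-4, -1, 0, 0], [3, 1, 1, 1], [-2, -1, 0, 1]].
The characteristic polynomial factors as (x - 1)^4. The minimal polynomial is ∏(x - λ)^{k_λ} where k_λ is the size of the largest Jordan block at λ.

For λ = 1: rank(A - I) = 2, and the largest Jordan block has size 2 (the smallest k with rank((A - I)^k) = rank((A - I)^(k+1))).

So m_A(x) = (x - 1)^2.

m_A(x) = (x - 1)^2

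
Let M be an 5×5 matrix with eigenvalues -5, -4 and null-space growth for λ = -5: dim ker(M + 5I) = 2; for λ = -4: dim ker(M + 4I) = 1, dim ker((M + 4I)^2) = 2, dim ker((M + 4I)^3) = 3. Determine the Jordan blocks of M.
λ = -5: successive nullity increments [2] count blocks of size ≥ k; block sizes are [1, 1].
λ = -4: successive nullity increments [1, 1, 1] count blocks of size ≥ k; block sizes are [3].

Jordan blocks: (-5, 1), (-5, 1), (-4, 3)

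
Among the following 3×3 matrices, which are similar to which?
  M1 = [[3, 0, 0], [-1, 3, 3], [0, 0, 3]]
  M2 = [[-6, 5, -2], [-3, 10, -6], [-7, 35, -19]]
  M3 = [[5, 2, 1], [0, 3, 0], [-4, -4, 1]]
2 classes: {M1, M3}, {M2}

Characteristic polynomials: χ_{M1} = (x - 3)^3, χ_{M2} = (x + 5)^3, χ_{M3} = (x - 3)^3.

{M1, M3}: invariant factors x - 3, (x - 3)^2.

{M2}: invariant factors x + 5, (x + 5)^2.

Matrices are similar if and only if their invariant-factor lists agree; the partition into similarity classes is {M1, M3}, {M2}.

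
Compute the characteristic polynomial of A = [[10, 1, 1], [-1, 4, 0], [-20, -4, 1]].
χ_A(x) = (x - 5)^3

xI - A = [[x - 10, -1, -1], [1, x - 4, 0], [20, 4, x - 1]].

Expanding det(xI - A) along the first row:
det(xI - A) = + (x - 10)·det([[x - 4, 0], [4, x - 1]]) - (-1)·det([[1, 0], [20, x - 1]]) + (-1)·det([[1, x - 4], [20, 4]]).

Evaluating gives χ_A(x) = x^3 - 15x^2 + 75x - 125 = (x - 5)^3.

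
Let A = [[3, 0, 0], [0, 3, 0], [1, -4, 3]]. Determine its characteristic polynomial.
χ_A(x) = (x - 3)^3

xI - A = [[x - 3, 0, 0], [0, x - 3, 0], [-1, 4, x - 3]].

Expanding det(xI - A) along the first row:
det(xI - A) = + (x - 3)·det([[x - 3, 0], [4, x - 3]]) - (0)·det([[0, 0], [-1, x - 3]]) + (0)·det([[0, x - 3], [-1, 4]]).

Evaluating gives χ_A(x) = x^3 - 9x^2 + 27x - 27 = (x - 3)^3.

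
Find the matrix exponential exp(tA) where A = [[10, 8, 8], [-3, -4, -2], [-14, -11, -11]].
e^{tA} = [[(4*t + 8*e^{t} - 7)*e^{-2*t}, 8*(2*t - e^{t} + 1)*e^{-2*t}, (8*e^{t} - 8)*e^{-2*t}], [(-t - 2*e^{t} + 2)*e^{-2*t}, (-4*t + 2*e^{t} - 1)*e^{-2*t}, 2*(1 - e^{t})*e^{-2*t}], [(-5*t - 9*e^{t} + 9)*e^{-2*t}, (-20*t + 9*e^{t} - 9)*e^{-2*t}, (10 - 9*e^{t})*e^{-2*t}]]

A has Jordan form J = [[-2, 1, 0], [0, -2, 0], [0, 0, -1]] with A = PJP^{-1}, so e^{tA} = P e^{tJ} P^{-1}.

For a Jordan block J_k(λ), e^{tJ_k(λ)} = e^{λt} · (I + tN + t^2 N^2/2! + ... + t^{k-1} N^{k-1}/(k-1)!) where N is the nilpotent superdiagonal part.

Assembling the blocks and conjugating back gives the entries of e^{tA} as shown above.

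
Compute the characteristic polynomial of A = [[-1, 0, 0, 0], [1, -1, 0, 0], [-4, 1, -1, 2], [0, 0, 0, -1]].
χ_A(x) = (x + 1)^4

xI - A = [[x + 1, 0, 0, 0], [-1, x + 1, 0, 0], [4, -1, x + 1, -2], [0, 0, 0, x + 1]].

Expanding det(xI - A) along the first row:
det(xI - A) = + (x + 1)·det([[x + 1, 0, 0], [-1, x + 1, -2], [0, 0, x + 1]]) - (0)·det([[-1, 0, 0], [4, x + 1, -2], [0, 0, x + 1]]) + (0)·det([[-1, x + 1, 0], [4, -1, -2], [0, 0, x + 1]]) - (0)·det([[-1, x + 1, 0], [4, -1, x + 1], [0, 0, 0]]).

Evaluating gives χ_A(x) = x^4 + 4x^3 + 6x^2 + 4x + 1 = (x + 1)^4.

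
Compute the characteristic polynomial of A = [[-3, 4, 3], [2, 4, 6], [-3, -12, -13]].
xI - A = [[x + 3, -4, -3], [-2, x - 4, -6], [3, 12, x + 13]].

Expanding det(xI - A) along the first row:
det(xI - A) = + (x + 3)·det([[x - 4, -6], [12, x + 13]]) - (-4)·det([[-2, -6], [3, x + 13]]) + (-3)·det([[-2, x - 4], [3, 12]]).

Evaluating gives χ_A(x) = x^3 + 12x^2 + 48x + 64 = (x + 4)^3.

χ_A(x) = (x + 4)^3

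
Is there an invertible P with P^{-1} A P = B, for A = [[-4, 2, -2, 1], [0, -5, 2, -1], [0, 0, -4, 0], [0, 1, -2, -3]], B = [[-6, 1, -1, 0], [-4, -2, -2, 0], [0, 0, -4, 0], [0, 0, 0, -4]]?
No.

Both have characteristic polynomial (x + 4)^4, but the minimal polynomial of A is (x + 4)^3 while the minimal polynomial of B is (x + 4)^2. The minimal polynomial is a similarity invariant, so A and B are not similar.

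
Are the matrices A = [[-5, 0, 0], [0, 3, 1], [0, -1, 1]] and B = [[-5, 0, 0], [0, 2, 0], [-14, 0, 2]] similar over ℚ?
No.

Both have characteristic polynomial (x - 2)^2(x + 5), but the minimal polynomial of A is (x - 2)^2(x + 5) while the minimal polynomial of B is (x - 2)(x + 5). The minimal polynomial is a similarity invariant, so A and B are not similar.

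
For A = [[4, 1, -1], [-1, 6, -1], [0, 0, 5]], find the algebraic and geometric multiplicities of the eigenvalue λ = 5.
algebraic multiplicity 3, geometric multiplicity 2

The characteristic polynomial is (x - 5)^3, so the factor x - 5 appears with exponent 3: the algebraic multiplicity is 3.

rank(A - 5I) = 1, so the eigenspace has dimension 3 - 1 = 2: the geometric multiplicity is 2.

Since 2 < 3, A is not diagonalizable.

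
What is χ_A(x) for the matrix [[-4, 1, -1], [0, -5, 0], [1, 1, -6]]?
xI - A = [[x + 4, -1, 1], [0, x + 5, 0], [-1, -1, x + 6]].

Expanding det(xI - A) along the first row:
det(xI - A) = + (x + 4)·det([[x + 5, 0], [-1, x + 6]]) - (-1)·det([[0, 0], [-1, x + 6]]) + (1)·det([[0, x + 5], [-1, -1]]).

Evaluating gives χ_A(x) = x^3 + 15x^2 + 75x + 125 = (x + 5)^3.

χ_A(x) = (x + 5)^3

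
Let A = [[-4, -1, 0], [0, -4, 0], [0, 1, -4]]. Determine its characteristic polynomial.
xI - A = [[x + 4, 1, 0], [0, x + 4, 0], [0, -1, x + 4]].

Expanding det(xI - A) along the first row:
det(xI - A) = + (x + 4)·det([[x + 4, 0], [-1, x + 4]]) - (1)·det([[0, 0], [0, x + 4]]) + (0)·det([[0, x + 4], [0, -1]]).

Evaluating gives χ_A(x) = x^3 + 12x^2 + 48x + 64 = (x + 4)^3.

χ_A(x) = (x + 4)^3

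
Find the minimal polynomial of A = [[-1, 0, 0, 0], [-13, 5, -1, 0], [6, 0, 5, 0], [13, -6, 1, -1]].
m_A(x) = (x - 5)^2(x + 1)

The characteristic polynomial factors as (x - 5)^2(x + 1)^2. The minimal polynomial is ∏(x - λ)^{k_λ} where k_λ is the size of the largest Jordan block at λ.

For λ = -1: rank(A + I) = 2, and the largest Jordan block has size 1 (the smallest k with rank((A + I)^k) = rank((A + I)^(k+1))).
For λ = 5: rank(A - 5I) = 3, and the largest Jordan block has size 2 (the smallest k with rank((A - 5I)^k) = rank((A - 5I)^(k+1))).

So m_A(x) = (x - 5)^2(x + 1).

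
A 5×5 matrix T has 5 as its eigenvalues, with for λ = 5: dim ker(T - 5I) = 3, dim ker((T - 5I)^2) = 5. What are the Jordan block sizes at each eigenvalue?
Jordan blocks: (5, 2), (5, 2), (5, 1)

λ = 5: successive nullity increments [3, 2] count blocks of size ≥ k; block sizes are [2, 2, 1].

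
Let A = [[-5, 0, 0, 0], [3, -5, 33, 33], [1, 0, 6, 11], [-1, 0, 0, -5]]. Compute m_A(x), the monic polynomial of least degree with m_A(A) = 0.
The characteristic polynomial factors as (x - 6)(x + 5)^3. The minimal polynomial is ∏(x - λ)^{k_λ} where k_λ is the size of the largest Jordan block at λ.

For λ = -5: rank(A + 5I) = 2, and the largest Jordan block has size 2 (the smallest k with rank((A + 5I)^k) = rank((A + 5I)^(k+1))).
For λ = 6: rank(A - 6I) = 3, and the largest Jordan block has size 1 (the smallest k with rank((A - 6I)^k) = rank((A - 6I)^(k+1))).

So m_A(x) = (x - 6)(x + 5)^2.

m_A(x) = (x - 6)(x + 5)^2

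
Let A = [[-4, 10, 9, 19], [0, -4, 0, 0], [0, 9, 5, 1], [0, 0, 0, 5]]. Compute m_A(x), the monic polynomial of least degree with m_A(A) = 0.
m_A(x) = (x - 5)^2(x + 4)^2

The characteristic polynomial factors as (x - 5)^2(x + 4)^2. The minimal polynomial is ∏(x - λ)^{k_λ} where k_λ is the size of the largest Jordan block at λ.

For λ = -4: rank(A + 4I) = 3, and the largest Jordan block has size 2 (the smallest k with rank((A + 4I)^k) = rank((A + 4I)^(k+1))).
For λ = 5: rank(A - 5I) = 3, and the largest Jordan block has size 2 (the smallest k with rank((A - 5I)^k) = rank((A - 5I)^(k+1))).

So m_A(x) = (x - 5)^2(x + 4)^2.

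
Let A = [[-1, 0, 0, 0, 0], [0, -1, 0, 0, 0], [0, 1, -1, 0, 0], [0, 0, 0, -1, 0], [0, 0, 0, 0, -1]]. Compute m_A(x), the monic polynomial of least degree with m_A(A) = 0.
The characteristic polynomial factors as (x + 1)^5. The minimal polynomial is ∏(x - λ)^{k_λ} where k_λ is the size of the largest Jordan block at λ.

For λ = -1: rank(A + I) = 1, and the largest Jordan block has size 2 (the smallest k with rank((A + I)^k) = rank((A + I)^(k+1))).

So m_A(x) = (x + 1)^2.

m_A(x) = (x + 1)^2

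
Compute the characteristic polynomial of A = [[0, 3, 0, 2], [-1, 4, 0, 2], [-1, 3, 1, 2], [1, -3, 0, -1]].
xI - A = [[x, -3, 0, -2], [1, x - 4, 0, -2], [1, -3, x - 1, -2], [-1, 3, 0, x + 1]].

Expanding det(xI - A) along the first row:
det(xI - A) = + (x)·det([[x - 4, 0, -2], [-3, x - 1, -2], [3, 0, x + 1]]) - (-3)·det([[1, 0, -2], [1, x - 1, -2], [-1, 0, x + 1]]) + (0)·det([[1, x - 4, -2], [1, -3, -2], [-1, 3, x + 1]]) - (-2)·det([[1, x - 4, 0], [1, -3, x - 1], [-1, 3, 0]]).

Evaluating gives χ_A(x) = x^4 - 4x^3 + 6x^2 - 4x + 1 = (x - 1)^4.

χ_A(x) = (x - 1)^4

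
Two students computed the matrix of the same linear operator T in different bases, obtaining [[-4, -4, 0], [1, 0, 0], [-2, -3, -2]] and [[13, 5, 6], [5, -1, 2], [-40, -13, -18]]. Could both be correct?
Two matrices over a field are similar if and only if they have the same invariant factors.

Both A and B have characteristic polynomial (x + 2)^3 and minimal polynomial (x + 2)^3. Computing further, both have invariant factors (x + 2)^3. Hence A and B are similar.

Yes.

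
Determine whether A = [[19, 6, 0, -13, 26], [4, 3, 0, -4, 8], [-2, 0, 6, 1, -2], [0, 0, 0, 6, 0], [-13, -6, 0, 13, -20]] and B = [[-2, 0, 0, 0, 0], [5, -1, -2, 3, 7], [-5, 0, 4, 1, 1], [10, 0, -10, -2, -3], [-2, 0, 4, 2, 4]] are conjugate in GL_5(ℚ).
trace(A) = 14 but trace(B) = 3. The trace is a similarity invariant, so A and B are not similar.

No.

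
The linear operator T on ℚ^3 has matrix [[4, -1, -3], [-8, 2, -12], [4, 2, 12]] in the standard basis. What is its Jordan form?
The characteristic polynomial is det(xI - A) = (x - 6)^3, so the eigenvalues are 6 (algebraic multiplicity 3).

For λ = 6: rank(A - 6I) = 1, rank((A - 6I)^2) = 0. The eigenspace has dimension 3 - 1 = 2, so there are 2 Jordan blocks; the rank sequence gives block sizes [2, 1].

Assembling the blocks gives the Jordan form J above.

J = [[6, 1, 0], [0, 6, 0], [0, 0, 6]]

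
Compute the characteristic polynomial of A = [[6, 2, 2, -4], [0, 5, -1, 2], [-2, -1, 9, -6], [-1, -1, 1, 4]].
χ_A(x) = (x - 6)^4

xI - A = [[x - 6, -2, -2, 4], [0, x - 5, 1, -2], [2, 1, x - 9, 6], [1, 1, -1, x - 4]].

Expanding det(xI - A) along the first row:
det(xI - A) = + (x - 6)·det([[x - 5, 1, -2], [1, x - 9, 6], [1, -1, x - 4]]) - (-2)·det([[0, 1, -2], [2, x - 9, 6], [1, -1, x - 4]]) + (-2)·det([[0, x - 5, -2], [2, 1, 6], [1, 1, x - 4]]) - (4)·det([[0, x - 5, 1], [2, 1, x - 9], [1, 1, -1]]).

Evaluating gives χ_A(x) = x^4 - 24x^3 + 216x^2 - 864x + 1296 = (x - 6)^4.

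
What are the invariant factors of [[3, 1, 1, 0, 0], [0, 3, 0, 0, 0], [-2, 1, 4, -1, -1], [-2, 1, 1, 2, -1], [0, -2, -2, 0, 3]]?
The Jordan structure of A has elementary divisors (x - 3)^3, (x - 3), (x - 3). Arranging the block sizes at each eigenvalue in decreasing order and taking row products gives the invariant factors.

Invariant factors (smallest first, each dividing the next): x - 3, x - 3, (x - 3)^3.

Check: the last factor (x - 3)^3 is the minimal polynomial, and the product (x - 3)^5 is the characteristic polynomial.

x - 3, x - 3, (x - 3)^3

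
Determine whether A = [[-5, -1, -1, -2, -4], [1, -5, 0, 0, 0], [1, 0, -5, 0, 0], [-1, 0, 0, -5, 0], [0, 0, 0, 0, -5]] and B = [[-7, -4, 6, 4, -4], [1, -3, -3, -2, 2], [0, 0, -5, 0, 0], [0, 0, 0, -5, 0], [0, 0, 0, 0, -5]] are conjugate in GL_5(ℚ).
Both have characteristic polynomial (x + 5)^5, but the minimal polynomial of A is (x + 5)^3 while the minimal polynomial of B is (x + 5)^2. The minimal polynomial is a similarity invariant, so A and B are not similar.

No.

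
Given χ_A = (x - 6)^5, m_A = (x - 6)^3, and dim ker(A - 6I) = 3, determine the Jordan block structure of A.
Jordan blocks: (6, 3), (6, 1), (6, 1)

λ = 6: algebraic multiplicity 5 (exponent in χ_A), largest block size 3 (exponent in m_A), 3 blocks (geometric multiplicity). These force block sizes [3, 1, 1].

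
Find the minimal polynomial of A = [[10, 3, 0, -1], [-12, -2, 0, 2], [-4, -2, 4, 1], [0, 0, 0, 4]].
m_A(x) = (x - 4)^2

The characteristic polynomial factors as (x - 4)^4. The minimal polynomial is ∏(x - λ)^{k_λ} where k_λ is the size of the largest Jordan block at λ.

For λ = 4: rank(A - 4I) = 2, and the largest Jordan block has size 2 (the smallest k with rank((A - 4I)^k) = rank((A - 4I)^(k+1))).

So m_A(x) = (x - 4)^2.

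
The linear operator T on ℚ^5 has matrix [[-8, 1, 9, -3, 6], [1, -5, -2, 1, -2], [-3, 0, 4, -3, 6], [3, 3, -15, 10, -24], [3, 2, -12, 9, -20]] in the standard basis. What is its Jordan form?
The characteristic polynomial is det(xI - A) = (x + 2)^2(x + 5)^3, so the eigenvalues are -5 (algebraic multiplicity 3), -2 (algebraic multiplicity 2).

For λ = -5: rank(A + 5I) = 4, rank((A + 5I)^2) = 3, rank((A + 5I)^3) = 2. The eigenspace has dimension 5 - 4 = 1, so there is 1 Jordan block; the rank sequence gives block sizes [3].

For λ = -2: rank(A + 2I) = 3. The eigenspace has dimension 5 - 3 = 2, so there are 2 Jordan blocks; the rank sequence gives block sizes [1, 1].

Assembling the blocks gives the Jordan form J above.

J = [[-5, 1, 0, 0, 0], [0, -5, 1, 0, 0], [0, 0, -5, 0, 0], [0, 0, 0, -2, 0], [0, 0, 0, 0, -2]]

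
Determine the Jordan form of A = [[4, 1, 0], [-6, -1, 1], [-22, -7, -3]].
The characteristic polynomial is det(xI - A) = x^3, so the eigenvalues are 0 (algebraic multiplicity 3).

For λ = 0: rank(A) = 2, rank(A^2) = 1, rank(A^3) = 0. The eigenspace has dimension 3 - 2 = 1, so there is 1 Jordan block; the rank sequence gives block sizes [3].

Assembling the blocks gives the Jordan form J above.

J = [[0, 1, 0], [0, 0, 1], [0, 0, 0]]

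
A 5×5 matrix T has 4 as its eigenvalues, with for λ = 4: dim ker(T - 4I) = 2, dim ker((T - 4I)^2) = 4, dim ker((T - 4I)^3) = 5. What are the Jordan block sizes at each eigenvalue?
λ = 4: successive nullity increments [2, 2, 1] count blocks of size ≥ k; block sizes are [3, 2].

Jordan blocks: (4, 3), (4, 2)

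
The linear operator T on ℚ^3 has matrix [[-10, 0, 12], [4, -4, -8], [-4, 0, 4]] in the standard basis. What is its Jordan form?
The characteristic polynomial is det(xI - A) = (x + 2)(x + 4)^2, so the eigenvalues are -4 (algebraic multiplicity 2), -2 (algebraic multiplicity 1).

For λ = -4: rank(A + 4I) = 1. The eigenspace has dimension 3 - 1 = 2, so there are 2 Jordan blocks; the rank sequence gives block sizes [1, 1].

For λ = -2: algebraic multiplicity 1 gives one 1×1 block.

Assembling the blocks gives the Jordan form J above.

J = [[-4, 0, 0], [0, -4, 0], [0, 0, -2]]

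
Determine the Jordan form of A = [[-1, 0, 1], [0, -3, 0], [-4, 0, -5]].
The characteristic polynomial is det(xI - A) = (x + 3)^3, so the eigenvalues are -3 (algebraic multiplicity 3).

For λ = -3: rank(A + 3I) = 1, rank((A + 3I)^2) = 0. The eigenspace has dimension 3 - 1 = 2, so there are 2 Jordan blocks; the rank sequence gives block sizes [2, 1].

Assembling the blocks gives the Jordan form J above.

J = [[-3, 1, 0], [0, -3, 0], [0, 0, -3]]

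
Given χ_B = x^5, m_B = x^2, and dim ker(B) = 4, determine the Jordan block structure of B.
Jordan blocks: (0, 2), (0, 1), (0, 1), (0, 1)

λ = 0: algebraic multiplicity 5 (exponent in χ_B), largest block size 2 (exponent in m_B), 4 blocks (geometric multiplicity). These force block sizes [2, 1, 1, 1].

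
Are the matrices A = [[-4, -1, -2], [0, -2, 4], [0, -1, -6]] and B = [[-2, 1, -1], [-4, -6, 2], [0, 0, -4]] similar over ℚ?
Two matrices over a field are similar if and only if they have the same invariant factors.

Both A and B have characteristic polynomial (x + 4)^3 and minimal polynomial (x + 4)^2. Computing further, both have invariant factors x + 4, (x + 4)^2. Hence A and B are similar.

Yes.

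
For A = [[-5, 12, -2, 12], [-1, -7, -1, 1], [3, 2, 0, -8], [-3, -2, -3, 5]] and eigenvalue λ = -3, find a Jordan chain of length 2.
v_1 = [[-5, 1, 1, -1]]^T, v_2 = [[8, -1, -2, 2]]^T

We seek v_1 ∈ ker((A + 3I)^2) \ ker(A + 3I), then set v_{i+1} = (A + 3I) v_i.

One such chain is v_1 = [[-5, 1, 1, -1]]^T, v_2 = [[8, -1, -2, 2]]^T. Check: (A + 3I) v_2 = [[0, 0, 0, 0]]^T = 0.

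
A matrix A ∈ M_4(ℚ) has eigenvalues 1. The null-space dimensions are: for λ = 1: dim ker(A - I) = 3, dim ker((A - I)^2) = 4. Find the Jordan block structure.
Jordan blocks: (1, 2), (1, 1), (1, 1)

λ = 1: successive nullity increments [3, 1] count blocks of size ≥ k; block sizes are [2, 1, 1].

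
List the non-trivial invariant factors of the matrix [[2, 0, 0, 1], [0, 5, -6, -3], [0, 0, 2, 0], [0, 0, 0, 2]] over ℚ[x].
The Jordan structure of A has elementary divisors (x - 2)^2, (x - 2), (x - 5). Arranging the block sizes at each eigenvalue in decreasing order and taking row products gives the invariant factors.

Invariant factors (smallest first, each dividing the next): x - 2, (x - 5)(x - 2)^2.

Check: the last factor (x - 5)(x - 2)^2 is the minimal polynomial, and the product (x - 5)(x - 2)^3 is the characteristic polynomial.

x - 2, (x - 5)(x - 2)^2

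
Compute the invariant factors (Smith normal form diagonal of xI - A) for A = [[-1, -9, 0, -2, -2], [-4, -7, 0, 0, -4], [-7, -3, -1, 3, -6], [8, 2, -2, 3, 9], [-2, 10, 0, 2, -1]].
The Jordan structure of A has elementary divisors (x + 5)^2, (x - 1)^3. Arranging the block sizes at each eigenvalue in decreasing order and taking row products gives the invariant factors.

Invariant factors (smallest first, each dividing the next): (x - 1)^3(x + 5)^2.

Check: the last factor (x - 1)^3(x + 5)^2 is the minimal polynomial, and the product (x - 1)^3(x + 5)^2 is the characteristic polynomial.

(x - 1)^3(x + 5)^2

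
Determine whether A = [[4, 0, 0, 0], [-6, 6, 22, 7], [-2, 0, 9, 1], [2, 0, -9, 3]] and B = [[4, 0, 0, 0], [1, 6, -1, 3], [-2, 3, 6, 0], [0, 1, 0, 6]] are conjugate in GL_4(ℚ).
Two matrices over a field are similar if and only if they have the same invariant factors.

Both A and B have characteristic polynomial (x - 6)^3(x - 4) and minimal polynomial (x - 6)^3(x - 4). Computing further, both have invariant factors (x - 6)^3(x - 4). Hence A and B are similar.

Yes.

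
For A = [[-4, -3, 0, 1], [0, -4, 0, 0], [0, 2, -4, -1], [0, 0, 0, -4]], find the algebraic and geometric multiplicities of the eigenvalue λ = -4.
algebraic multiplicity 4, geometric multiplicity 2

The characteristic polynomial is (x + 4)^4, so the factor x + 4 appears with exponent 4: the algebraic multiplicity is 4.

rank(A + 4I) = 2, so the eigenspace has dimension 4 - 2 = 2: the geometric multiplicity is 2.

Since 2 < 4, A is not diagonalizable.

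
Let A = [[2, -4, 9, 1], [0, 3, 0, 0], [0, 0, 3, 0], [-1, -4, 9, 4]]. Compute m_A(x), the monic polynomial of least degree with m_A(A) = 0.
m_A(x) = (x - 3)^2

The characteristic polynomial factors as (x - 3)^4. The minimal polynomial is ∏(x - λ)^{k_λ} where k_λ is the size of the largest Jordan block at λ.

For λ = 3: rank(A - 3I) = 1, and the largest Jordan block has size 2 (the smallest k with rank((A - 3I)^k) = rank((A - 3I)^(k+1))).

So m_A(x) = (x - 3)^2.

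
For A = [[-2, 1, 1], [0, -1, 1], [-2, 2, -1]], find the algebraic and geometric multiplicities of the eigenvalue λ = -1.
The characteristic polynomial is (x + 1)^2(x + 2), so the factor x + 1 appears with exponent 2: the algebraic multiplicity is 2.

rank(A + I) = 2, so the eigenspace has dimension 3 - 2 = 1: the geometric multiplicity is 1.

Since 1 < 2, A is not diagonalizable.

algebraic multiplicity 2, geometric multiplicity 1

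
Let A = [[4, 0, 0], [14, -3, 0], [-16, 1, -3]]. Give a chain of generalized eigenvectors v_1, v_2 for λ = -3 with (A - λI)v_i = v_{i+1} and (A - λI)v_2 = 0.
v_1 = [[0, 1, -2]]^T, v_2 = [[0, 0, 1]]^T

We seek v_1 ∈ ker((A + 3I)^2) \ ker(A + 3I), then set v_{i+1} = (A + 3I) v_i.

One such chain is v_1 = [[0, 1, -2]]^T, v_2 = [[0, 0, 1]]^T. Check: (A + 3I) v_2 = [[0, 0, 0]]^T = 0.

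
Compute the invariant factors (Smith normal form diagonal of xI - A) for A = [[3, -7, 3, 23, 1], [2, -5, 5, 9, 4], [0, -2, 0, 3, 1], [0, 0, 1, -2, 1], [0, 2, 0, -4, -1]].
(x + 1)^2, (x + 1)^3

The Jordan structure of A has elementary divisors (x + 1)^3, (x + 1)^2. Arranging the block sizes at each eigenvalue in decreasing order and taking row products gives the invariant factors.

Invariant factors (smallest first, each dividing the next): (x + 1)^2, (x + 1)^3.

Check: the last factor (x + 1)^3 is the minimal polynomial, and the product (x + 1)^5 is the characteristic polynomial.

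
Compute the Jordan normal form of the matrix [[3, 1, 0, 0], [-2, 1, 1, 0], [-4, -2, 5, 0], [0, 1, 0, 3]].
The characteristic polynomial is det(xI - A) = (x - 3)^4, so the eigenvalues are 3 (algebraic multiplicity 4).

For λ = 3: rank(A - 3I) = 2, rank((A - 3I)^2) = 1, rank((A - 3I)^3) = 0. The eigenspace has dimension 4 - 2 = 2, so there are 2 Jordan blocks; the rank sequence gives block sizes [3, 1].

Assembling the blocks gives the Jordan form J above.

J = [[3, 1, 0, 0], [0, 3, 1, 0], [0, 0, 3, 0], [0, 0, 0, 3]]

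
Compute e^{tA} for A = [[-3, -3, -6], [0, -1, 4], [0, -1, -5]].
e^{tA} = [[e^{-3*t}, -3*t*e^{-3*t}, -6*t*e^{-3*t}], [0, (2*t + 1)*e^{-3*t}, 4*t*e^{-3*t}], [0, -t*e^{-3*t}, (1 - 2*t)*e^{-3*t}]]

A has Jordan form J = [[-3, 1, 0], [0, -3, 0], [0, 0, -3]] with A = PJP^{-1}, so e^{tA} = P e^{tJ} P^{-1}.

For a Jordan block J_k(λ), e^{tJ_k(λ)} = e^{λt} · (I + tN + t^2 N^2/2! + ... + t^{k-1} N^{k-1}/(k-1)!) where N is the nilpotent superdiagonal part.

Assembling the blocks and conjugating back gives the entries of e^{tA} as shown above.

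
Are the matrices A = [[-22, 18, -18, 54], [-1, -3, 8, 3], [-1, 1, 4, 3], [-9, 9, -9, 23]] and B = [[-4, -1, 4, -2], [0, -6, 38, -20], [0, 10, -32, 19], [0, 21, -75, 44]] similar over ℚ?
Both have characteristic polynomial (x - 5)^2(x + 4)^2, but the minimal polynomial of A is (x - 5)^2(x + 4) while the minimal polynomial of B is (x - 5)^2(x + 4)^2. The minimal polynomial is a similarity invariant, so A and B are not similar.

No.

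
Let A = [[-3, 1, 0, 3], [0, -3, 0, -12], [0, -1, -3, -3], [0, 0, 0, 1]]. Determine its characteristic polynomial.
χ_A(x) = (x - 1)(x + 3)^3

xI - A = [[x + 3, -1, 0, -3], [0, x + 3, 0, 12], [0, 1, x + 3, 3], [0, 0, 0, x - 1]].

Expanding det(xI - A) along the first row:
det(xI - A) = + (x + 3)·det([[x + 3, 0, 12], [1, x + 3, 3], [0, 0, x - 1]]) - (-1)·det([[0, 0, 12], [0, x + 3, 3], [0, 0, x - 1]]) + (0)·det([[0, x + 3, 12], [0, 1, 3], [0, 0, x - 1]]) - (-3)·det([[0, x + 3, 0], [0, 1, x + 3], [0, 0, 0]]).

Evaluating gives χ_A(x) = x^4 + 8x^3 + 18x^2 - 27 = (x - 1)(x + 3)^3.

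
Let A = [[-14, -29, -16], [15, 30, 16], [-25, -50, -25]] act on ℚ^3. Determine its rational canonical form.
R = [[0, 0, 25], [1, 0, -15], [0, 1, -9]]

The invariant factors of A (the non-unit diagonal entries of the Smith normal form of xI - A over ℚ[x]) are (x - 1)(x + 5)^2, each dividing the next. The characteristic polynomial is their product, (x - 1)(x + 5)^2.

The rational canonical form is the block-diagonal matrix of companion matrices C(f_i):
R = [[0, 0, 25], [1, 0, -15], [0, 1, -9]].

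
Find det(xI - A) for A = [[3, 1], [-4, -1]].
χ_A(x) = (x - 1)^2

xI - A = [[x - 3, -1], [4, x + 1]].

Expanding det(xI - A) along the first row:
det(xI - A) = + (x - 3)·det([[x + 1]]) - (-1)·det([[4]]).

Evaluating gives χ_A(x) = x^2 - 2x + 1 = (x - 1)^2.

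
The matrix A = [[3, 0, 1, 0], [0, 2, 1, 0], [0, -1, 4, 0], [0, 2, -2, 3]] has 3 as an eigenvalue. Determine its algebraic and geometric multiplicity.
The characteristic polynomial is (x - 3)^4, so the factor x - 3 appears with exponent 4: the algebraic multiplicity is 4.

rank(A - 3I) = 2, so the eigenspace has dimension 4 - 2 = 2: the geometric multiplicity is 2.

Since 2 < 4, A is not diagonalizable.

algebraic multiplicity 4, geometric multiplicity 2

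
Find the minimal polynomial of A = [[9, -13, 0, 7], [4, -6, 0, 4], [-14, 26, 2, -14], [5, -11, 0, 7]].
m_A(x) = (x - 6)(x - 2)^2

The characteristic polynomial factors as (x - 6)(x - 2)^3. The minimal polynomial is ∏(x - λ)^{k_λ} where k_λ is the size of the largest Jordan block at λ.

For λ = 2: rank(A - 2I) = 2, and the largest Jordan block has size 2 (the smallest k with rank((A - 2I)^k) = rank((A - 2I)^(k+1))).
For λ = 6: rank(A - 6I) = 3, and the largest Jordan block has size 1 (the smallest k with rank((A - 6I)^k) = rank((A - 6I)^(k+1))).

So m_A(x) = (x - 6)(x - 2)^2.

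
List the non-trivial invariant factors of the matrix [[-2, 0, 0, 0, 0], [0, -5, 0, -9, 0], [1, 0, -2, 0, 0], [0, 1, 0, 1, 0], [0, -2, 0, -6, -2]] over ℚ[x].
x + 2, (x + 2)^2, (x + 2)^2

The Jordan structure of A has elementary divisors (x + 2)^2, (x + 2)^2, (x + 2). Arranging the block sizes at each eigenvalue in decreasing order and taking row products gives the invariant factors.

Invariant factors (smallest first, each dividing the next): x + 2, (x + 2)^2, (x + 2)^2.

Check: the last factor (x + 2)^2 is the minimal polynomial, and the product (x + 2)^5 is the characteristic polynomial.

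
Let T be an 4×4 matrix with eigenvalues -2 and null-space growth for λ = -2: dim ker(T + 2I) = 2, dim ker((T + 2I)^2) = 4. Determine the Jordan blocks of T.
λ = -2: successive nullity increments [2, 2] count blocks of size ≥ k; block sizes are [2, 2].

Jordan blocks: (-2, 2), (-2, 2)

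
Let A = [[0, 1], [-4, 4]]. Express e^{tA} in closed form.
e^{tA} = [[(1 - 2*t)*e^{2*t}, t*e^{2*t}], [-4*t*e^{2*t}, (2*t + 1)*e^{2*t}]]

A has Jordan form J = [[2, 1], [0, 2]] with A = PJP^{-1}, so e^{tA} = P e^{tJ} P^{-1}.

For a Jordan block J_k(λ), e^{tJ_k(λ)} = e^{λt} · (I + tN + t^2 N^2/2! + ... + t^{k-1} N^{k-1}/(k-1)!) where N is the nilpotent superdiagonal part.

Assembling the blocks and conjugating back gives the entries of e^{tA} as shown above.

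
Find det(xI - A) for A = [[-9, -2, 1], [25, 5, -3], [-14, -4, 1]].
xI - A = [[x + 9, 2, -1], [-25, x - 5, 3], [14, 4, x - 1]].

Expanding det(xI - A) along the first row:
det(xI - A) = + (x + 9)·det([[x - 5, 3], [4, x - 1]]) - (2)·det([[-25, 3], [14, x - 1]]) + (-1)·det([[-25, x - 5], [14, 4]]).

Evaluating gives χ_A(x) = x^3 + 3x^2 + 3x + 1 = (x + 1)^3.

χ_A(x) = (x + 1)^3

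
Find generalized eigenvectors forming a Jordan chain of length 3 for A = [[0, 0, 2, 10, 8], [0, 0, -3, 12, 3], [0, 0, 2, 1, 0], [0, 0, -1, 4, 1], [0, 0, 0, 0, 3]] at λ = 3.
v_1 = [[2, 0, 0, 0, 1]]^T, v_2 = [[2, 3, 0, 1, 0]]^T, v_3 = [[4, 3, 1, 1, 0]]^T

We seek v_1 ∈ ker((A - 3I)^3) \ ker((A - 3I)^2), then set v_{i+1} = (A - 3I) v_i.

One such chain is v_1 = [[2, 0, 0, 0, 1]]^T, v_2 = [[2, 3, 0, 1, 0]]^T, v_3 = [[4, 3, 1, 1, 0]]^T. Check: (A - 3I) v_3 = [[0, 0, 0, 0, 0]]^T = 0.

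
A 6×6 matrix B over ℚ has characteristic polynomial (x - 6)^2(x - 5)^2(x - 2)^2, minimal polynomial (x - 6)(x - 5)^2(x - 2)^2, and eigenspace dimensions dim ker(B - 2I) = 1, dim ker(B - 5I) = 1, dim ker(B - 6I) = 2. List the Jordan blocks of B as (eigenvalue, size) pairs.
λ = 2: algebraic multiplicity 2 (exponent in χ_B), largest block size 2 (exponent in m_B), 1 block (geometric multiplicity). This forces block sizes [2].
λ = 5: algebraic multiplicity 2 (exponent in χ_B), largest block size 2 (exponent in m_B), 1 block (geometric multiplicity). This forces block sizes [2].
λ = 6: algebraic multiplicity 2 (exponent in χ_B), largest block size 1 (exponent in m_B), 2 blocks (geometric multiplicity). These force block sizes [1, 1].

Jordan blocks: (2, 2), (5, 2), (6, 1), (6, 1)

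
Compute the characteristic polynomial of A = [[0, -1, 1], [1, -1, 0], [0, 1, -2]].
χ_A(x) = (x + 1)^3

xI - A = [[x, 1, -1], [-1, x + 1, 0], [0, -1, x + 2]].

Expanding det(xI - A) along the first row:
det(xI - A) = + (x)·det([[x + 1, 0], [-1, x + 2]]) - (1)·det([[-1, 0], [0, x + 2]]) + (-1)·det([[-1, x + 1], [0, -1]]).

Evaluating gives χ_A(x) = x^3 + 3x^2 + 3x + 1 = (x + 1)^3.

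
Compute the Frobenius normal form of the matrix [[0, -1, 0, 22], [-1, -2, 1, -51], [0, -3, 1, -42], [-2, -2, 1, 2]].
The invariant factors of A (the non-unit diagonal entries of the Smith normal form of xI - A over ℚ[x]) are (x - 2)^3(x + 5), each dividing the next. The characteristic polynomial is their product, (x - 2)^3(x + 5).

The rational canonical form is the block-diagonal matrix of companion matrices C(f_i):
R = [[0, 0, 0, 40], [1, 0, 0, -52], [0, 1, 0, 18], [0, 0, 1, 1]].

R = [[0, 0, 0, 40], [1, 0, 0, -52], [0, 1, 0, 18], [0, 0, 1, 1]]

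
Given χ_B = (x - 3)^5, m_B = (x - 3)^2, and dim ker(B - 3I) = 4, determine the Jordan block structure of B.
Jordan blocks: (3, 2), (3, 1), (3, 1), (3, 1)

λ = 3: algebraic multiplicity 5 (exponent in χ_B), largest block size 2 (exponent in m_B), 4 blocks (geometric multiplicity). These force block sizes [2, 1, 1, 1].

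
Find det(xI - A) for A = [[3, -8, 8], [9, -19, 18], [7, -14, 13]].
xI - A = [[x - 3, 8, -8], [-9, x + 19, -18], [-7, 14, x - 13]].

Expanding det(xI - A) along the first row:
det(xI - A) = + (x - 3)·det([[x + 19, -18], [14, x - 13]]) - (8)·det([[-9, -18], [-7, x - 13]]) + (-8)·det([[-9, x + 19], [-7, 14]]).

Evaluating gives χ_A(x) = x^3 + 3x^2 + 3x + 1 = (x + 1)^3.

χ_A(x) = (x + 1)^3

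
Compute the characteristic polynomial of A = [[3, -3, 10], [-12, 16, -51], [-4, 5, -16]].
χ_A(x) = (x - 1)^3

xI - A = [[x - 3, 3, -10], [12, x - 16, 51], [4, -5, x + 16]].

Expanding det(xI - A) along the first row:
det(xI - A) = + (x - 3)·det([[x - 16, 51], [-5, x + 16]]) - (3)·det([[12, 51], [4, x + 16]]) + (-10)·det([[12, x - 16], [4, -5]]).

Evaluating gives χ_A(x) = x^3 - 3x^2 + 3x - 1 = (x - 1)^3.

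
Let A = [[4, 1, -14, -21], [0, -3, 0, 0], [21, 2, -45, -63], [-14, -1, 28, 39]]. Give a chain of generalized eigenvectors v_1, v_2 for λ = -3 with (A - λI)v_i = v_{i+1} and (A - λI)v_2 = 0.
We seek v_1 ∈ ker((A + 3I)^2) \ ker(A + 3I), then set v_{i+1} = (A + 3I) v_i.

One such chain is v_1 = [[-2, 1, -4, 2]]^T, v_2 = [[1, 0, 2, -1]]^T. Check: (A + 3I) v_2 = [[0, 0, 0, 0]]^T = 0.

v_1 = [[-2, 1, -4, 2]]^T, v_2 = [[1, 0, 2, -1]]^T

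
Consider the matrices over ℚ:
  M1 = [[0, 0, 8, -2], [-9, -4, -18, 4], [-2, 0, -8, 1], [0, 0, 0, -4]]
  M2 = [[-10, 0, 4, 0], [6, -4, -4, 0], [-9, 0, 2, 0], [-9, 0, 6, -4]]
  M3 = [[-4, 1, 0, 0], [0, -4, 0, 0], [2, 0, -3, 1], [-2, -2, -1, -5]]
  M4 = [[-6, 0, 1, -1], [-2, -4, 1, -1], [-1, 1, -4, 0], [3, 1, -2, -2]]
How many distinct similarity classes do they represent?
Characteristic polynomials: χ_{M1} = (x + 4)^4, χ_{M2} = (x + 4)^4, χ_{M3} = (x + 4)^4, χ_{M4} = (x + 4)^4.

{M1, M3, M4}: invariant factors (x + 4)^2, (x + 4)^2.

{M2}: invariant factors x + 4, x + 4, (x + 4)^2.

Matrices are similar if and only if their invariant-factor lists agree; the partition into similarity classes is {M1, M3, M4}, {M2}.

2 classes: {M1, M3, M4}, {M2}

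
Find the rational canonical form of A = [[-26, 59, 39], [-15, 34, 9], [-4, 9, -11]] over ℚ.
R = [[0, 0, 10], [1, 0, 12], [0, 1, -3]]

The invariant factors of A (the non-unit diagonal entries of the Smith normal form of xI - A over ℚ[x]) are (x + 5)(x^2 - 2x - 2), each dividing the next. The characteristic polynomial is their product, (x + 5)(x^2 - 2x - 2).

The rational canonical form is the block-diagonal matrix of companion matrices C(f_i):
R = [[0, 0, 10], [1, 0, 12], [0, 1, -3]].

Note the characteristic polynomial does not split into linear factors over ℚ, so A has no Jordan form over ℚ; the rational canonical form exists over any field.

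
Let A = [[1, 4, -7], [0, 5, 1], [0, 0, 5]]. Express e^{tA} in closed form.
e^{tA} = [[e^{t}, e^{5*t} - e^{t}, (t*e^{4*t} - 2*e^{4*t} + 2)*e^{t}], [0, e^{5*t}, t*e^{5*t}], [0, 0, e^{5*t}]]

A has Jordan form J = [[1, 0, 0], [0, 5, 1], [0, 0, 5]] with A = PJP^{-1}, so e^{tA} = P e^{tJ} P^{-1}.

For a Jordan block J_k(λ), e^{tJ_k(λ)} = e^{λt} · (I + tN + t^2 N^2/2! + ... + t^{k-1} N^{k-1}/(k-1)!) where N is the nilpotent superdiagonal part.

Assembling the blocks and conjugating back gives the entries of e^{tA} as shown above.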